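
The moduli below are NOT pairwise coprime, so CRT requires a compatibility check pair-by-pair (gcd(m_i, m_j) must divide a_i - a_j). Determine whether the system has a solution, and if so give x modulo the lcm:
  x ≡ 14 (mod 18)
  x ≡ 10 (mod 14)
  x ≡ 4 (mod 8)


Moduli 18, 14, 8 are not pairwise coprime, so CRT works modulo lcm(m_i) when all pairwise compatibility conditions hold.
Pairwise compatibility: gcd(m_i, m_j) must divide a_i - a_j for every pair.
Merge one congruence at a time:
  Start: x ≡ 14 (mod 18).
  Combine with x ≡ 10 (mod 14): gcd(18, 14) = 2; 10 - 14 = -4, which IS divisible by 2, so compatible.
    Write x = 14 + 18·t and substitute into x ≡ 10 (mod 14): 18·t ≡ 10 − 14 = -4 (mod 14).
    Divide the congruence (and modulus) by g = 2: 9·t ≡ -2 (mod 7).
    Reduce coefficients mod 7: 2·t ≡ 5 (mod 7).
    The inverse of 2 mod 7 is 4 (since 2·4 = 8 = 1·7 + 1), so t ≡ 4·5 = 20 ≡ 6 (mod 7).
    Then x = 14 + 18·6 = 122, valid modulo lcm(18, 14) = 126: x ≡ 122 (mod 126).
  Combine with x ≡ 4 (mod 8): gcd(126, 8) = 2; 4 - 122 = -118, which IS divisible by 2, so compatible.
    Write x = 122 + 126·t and substitute into x ≡ 4 (mod 8): 126·t ≡ 4 − 122 = -118 (mod 8).
    Divide the congruence (and modulus) by g = 2: 63·t ≡ -59 (mod 4).
    Reduce coefficients mod 4: 3·t ≡ 1 (mod 4).
    The inverse of 3 mod 4 is 3 (since 3·3 = 9 = 2·4 + 1), so t ≡ 3·1 = 3 ≡ 3 (mod 4).
    Then x = 122 + 126·3 = 500, valid modulo lcm(126, 8) = 504: x ≡ 500 (mod 504).
Verify: 500 mod 18 = 14, 500 mod 14 = 10, 500 mod 8 = 4.

x ≡ 500 (mod 504).


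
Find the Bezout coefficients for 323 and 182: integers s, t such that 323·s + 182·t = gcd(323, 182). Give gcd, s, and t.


Euclidean algorithm on (323, 182) — divide until remainder is 0:
  323 = 1 · 182 + 141
  182 = 1 · 141 + 41
  141 = 3 · 41 + 18
  41 = 2 · 18 + 5
  18 = 3 · 5 + 3
  5 = 1 · 3 + 2
  3 = 1 · 2 + 1
  2 = 2 · 1 + 0
gcd(323, 182) = 1.
Track Bezout coefficients alongside the remainders: start with r₀ = 323 = a·1 + b·0 (s = 1, t = 0) and r₁ = 182 = a·0 + b·1 (s = 0, t = 1); each new remainder r_{k+1} = r_{k-1} − q_k·r_k inherits s_{k+1} = s_{k-1} − q_k·s_k, t_{k+1} = t_{k-1} − q_k·t_k, so r_k = a·s_k + b·t_k at every step:
  q = 1: r = 141, s = 1 − 1·0 = 1, t = 0 − 1·1 = -1  (check: 323·1 + 182·(-1) = 141)
  q = 1: r = 41, s = 0 − 1·1 = -1, t = 1 − 1·(-1) = 2  (check: 323·(-1) + 182·2 = 41)
  q = 3: r = 18, s = 1 − 3·(-1) = 4, t = -1 − 3·2 = -7  (check: 323·4 + 182·(-7) = 18)
  q = 2: r = 5, s = -1 − 2·4 = -9, t = 2 − 2·(-7) = 16  (check: 323·(-9) + 182·16 = 5)
  q = 3: r = 3, s = 4 − 3·(-9) = 31, t = -7 − 3·16 = -55  (check: 323·31 + 182·(-55) = 3)
  q = 1: r = 2, s = -9 − 1·31 = -40, t = 16 − 1·(-55) = 71  (check: 323·(-40) + 182·71 = 2)
  q = 1: r = 1, s = 31 − 1·(-40) = 71, t = -55 − 1·71 = -126  (check: 323·71 + 182·(-126) = 1)
The row with r = 1 (the gcd) gives the Bezout coefficients s = 71, t = -126.
Result: 323 · (71) + 182 · (-126) = 1.

gcd(323, 182) = 1; s = 71, t = -126 (check: 323·71 + 182·(-126) = 1).


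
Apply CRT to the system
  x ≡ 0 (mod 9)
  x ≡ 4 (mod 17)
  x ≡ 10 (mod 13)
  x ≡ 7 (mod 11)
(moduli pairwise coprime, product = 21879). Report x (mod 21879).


Product of moduli M = 9 · 17 · 13 · 11 = 21879.
Merge one congruence at a time:
  Start: x ≡ 0 (mod 9).
  Combine with x ≡ 4 (mod 17); new modulus lcm = 153.
    Write x = 0 + 9·t and substitute into x ≡ 4 (mod 17): 9·t ≡ 4 − 0 = 4 (mod 17).
    The inverse of 9 mod 17 is 2 (since 9·2 = 18 = 1·17 + 1), so t ≡ 2·4 = 8 ≡ 8 (mod 17).
    Then x = 0 + 9·8 = 72, valid modulo lcm(9, 17) = 153: x ≡ 72 (mod 153).
  Combine with x ≡ 10 (mod 13); new modulus lcm = 1989.
    Write x = 72 + 153·t and substitute into x ≡ 10 (mod 13): 153·t ≡ 10 − 72 = -62 (mod 13).
    Reduce coefficients mod 13: 10·t ≡ 3 (mod 13).
    The inverse of 10 mod 13 is 4 (since 10·4 = 40 = 3·13 + 1), so t ≡ 4·3 = 12 ≡ 12 (mod 13).
    Then x = 72 + 153·12 = 1908, valid modulo lcm(153, 13) = 1989: x ≡ 1908 (mod 1989).
  Combine with x ≡ 7 (mod 11); new modulus lcm = 21879.
    Write x = 1908 + 1989·t and substitute into x ≡ 7 (mod 11): 1989·t ≡ 7 − 1908 = -1901 (mod 11).
    Reduce coefficients mod 11: 9·t ≡ 2 (mod 11).
    The inverse of 9 mod 11 is 5 (since 9·5 = 45 = 4·11 + 1), so t ≡ 5·2 = 10 ≡ 10 (mod 11).
    Then x = 1908 + 1989·10 = 21798, valid modulo lcm(1989, 11) = 21879: x ≡ 21798 (mod 21879).
Verify against each original: 21798 mod 9 = 0, 21798 mod 17 = 4, 21798 mod 13 = 10, 21798 mod 11 = 7.

x ≡ 21798 (mod 21879).


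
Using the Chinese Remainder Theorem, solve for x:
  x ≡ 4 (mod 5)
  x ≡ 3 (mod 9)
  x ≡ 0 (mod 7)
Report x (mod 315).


Moduli 5, 9, 7 are pairwise coprime; by CRT there is a unique solution modulo M = 5 · 9 · 7 = 315.
Solve pairwise, accumulating the modulus:
  Start with x ≡ 4 (mod 5).
  Combine with x ≡ 3 (mod 9): since gcd(5, 9) = 1, we get a unique residue mod 45.
    Write x = 4 + 5·t and substitute into x ≡ 3 (mod 9): 5·t ≡ 3 − 4 = -1 (mod 9).
    Reduce coefficients mod 9: 5·t ≡ 8 (mod 9).
    The inverse of 5 mod 9 is 2 (since 5·2 = 10 = 1·9 + 1), so t ≡ 2·8 = 16 ≡ 7 (mod 9).
    Then x = 4 + 5·7 = 39, valid modulo lcm(5, 9) = 45: x ≡ 39 (mod 45).
  Combine with x ≡ 0 (mod 7): since gcd(45, 7) = 1, we get a unique residue mod 315.
    Write x = 39 + 45·t and substitute into x ≡ 0 (mod 7): 45·t ≡ 0 − 39 = -39 (mod 7).
    Reduce coefficients mod 7: 3·t ≡ 3 (mod 7).
    The inverse of 3 mod 7 is 5 (since 3·5 = 15 = 2·7 + 1), so t ≡ 5·3 = 15 ≡ 1 (mod 7).
    Then x = 39 + 45·1 = 84, valid modulo lcm(45, 7) = 315: x ≡ 84 (mod 315).
Verify: 84 mod 5 = 4 ✓, 84 mod 9 = 3 ✓, 84 mod 7 = 0 ✓.

x ≡ 84 (mod 315).


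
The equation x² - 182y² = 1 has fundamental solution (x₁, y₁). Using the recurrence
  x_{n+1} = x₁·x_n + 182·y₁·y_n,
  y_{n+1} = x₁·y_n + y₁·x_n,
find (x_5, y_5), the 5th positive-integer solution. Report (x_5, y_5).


Step 1: Find the fundamental solution (x₁, y₁) of x² - 182y² = 1.
  Expand √182 as a continued fraction. a₀ = ⌊√182⌋ = 13; iterate m_{k+1} = d_k·a_k − m_k, d_{k+1} = (182 − m_{k+1}²)/d_k, a_{k+1} = ⌊(a₀ + m_{k+1})/d_{k+1}⌋ (starting m₀ = 0, d₀ = 1), with convergents p_k = a_k·p_{k-1} + p_{k-2}, q_k = a_k·q_{k-1} + q_{k-2} (p₋₁ = 1, q₋₁ = 0):
  k = 0: a₀ = 13; p₀/q₀ = 13/1; p₀² − 182·q₀² = 169 − 182 = -13.
  k = 1: m = 13, d = 13, a = ⌊(13 + 13)/13⌋ = 2; p/q = (2·13 + 1)/(2·1 + 0) = 27/2; p² − 182·q² = 729 − 728 = 1.
  The first convergent with p² − 182·q² = 1 gives the fundamental solution (x₁, y₁) = (27, 2).
Step 2: Apply the recurrence (x_{n+1}, y_{n+1}) = (x₁x_n + 182y₁y_n, x₁y_n + y₁x_n) repeatedly.
  From (x_1, y_1) = (27, 2): x_2 = 27·27 + 182·2·2 = 1457; y_2 = 27·2 + 2·27 = 108.
  From (x_2, y_2) = (1457, 108): x_3 = 27·1457 + 182·2·108 = 78651; y_3 = 27·108 + 2·1457 = 5830.
  From (x_3, y_3) = (78651, 5830): x_4 = 27·78651 + 182·2·5830 = 4245697; y_4 = 27·5830 + 2·78651 = 314712.
  From (x_4, y_4) = (4245697, 314712): x_5 = 27·4245697 + 182·2·314712 = 229188987; y_5 = 27·314712 + 2·4245697 = 16988618.
Step 3: Verify x_5² - 182·y_5² = 52527591762086169 - 52527591762086168 = 1 (should be 1). ✓

(x_1, y_1) = (27, 2); (x_5, y_5) = (229188987, 16988618).


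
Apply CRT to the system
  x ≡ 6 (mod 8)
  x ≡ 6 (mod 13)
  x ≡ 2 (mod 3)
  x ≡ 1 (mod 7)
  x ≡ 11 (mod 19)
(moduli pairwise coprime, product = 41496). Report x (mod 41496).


Product of moduli M = 8 · 13 · 3 · 7 · 19 = 41496.
Merge one congruence at a time:
  Start: x ≡ 6 (mod 8).
  Combine with x ≡ 6 (mod 13); new modulus lcm = 104.
    Write x = 6 + 8·t and substitute into x ≡ 6 (mod 13): 8·t ≡ 6 − 6 = 0 (mod 13).
    The inverse of 8 mod 13 is 5 (since 8·5 = 40 = 3·13 + 1), so t ≡ 5·0 = 0 ≡ 0 (mod 13).
    Then x = 6 + 8·0 = 6, valid modulo lcm(8, 13) = 104: x ≡ 6 (mod 104).
  Combine with x ≡ 2 (mod 3); new modulus lcm = 312.
    Write x = 6 + 104·t and substitute into x ≡ 2 (mod 3): 104·t ≡ 2 − 6 = -4 (mod 3).
    Reduce coefficients mod 3: 2·t ≡ 2 (mod 3).
    The inverse of 2 mod 3 is 2 (since 2·2 = 4 = 1·3 + 1), so t ≡ 2·2 = 4 ≡ 1 (mod 3).
    Then x = 6 + 104·1 = 110, valid modulo lcm(104, 3) = 312: x ≡ 110 (mod 312).
  Combine with x ≡ 1 (mod 7); new modulus lcm = 2184.
    Write x = 110 + 312·t and substitute into x ≡ 1 (mod 7): 312·t ≡ 1 − 110 = -109 (mod 7).
    Reduce coefficients mod 7: 4·t ≡ 3 (mod 7).
    The inverse of 4 mod 7 is 2 (since 4·2 = 8 = 1·7 + 1), so t ≡ 2·3 = 6 ≡ 6 (mod 7).
    Then x = 110 + 312·6 = 1982, valid modulo lcm(312, 7) = 2184: x ≡ 1982 (mod 2184).
  Combine with x ≡ 11 (mod 19); new modulus lcm = 41496.
    Write x = 1982 + 2184·t and substitute into x ≡ 11 (mod 19): 2184·t ≡ 11 − 1982 = -1971 (mod 19).
    Reduce coefficients mod 19: 18·t ≡ 5 (mod 19).
    The inverse of 18 mod 19 is 18 (since 18·18 = 324 = 17·19 + 1), so t ≡ 18·5 = 90 ≡ 14 (mod 19).
    Then x = 1982 + 2184·14 = 32558, valid modulo lcm(2184, 19) = 41496: x ≡ 32558 (mod 41496).
Verify against each original: 32558 mod 8 = 6, 32558 mod 13 = 6, 32558 mod 3 = 2, 32558 mod 7 = 1, 32558 mod 19 = 11.

x ≡ 32558 (mod 41496).


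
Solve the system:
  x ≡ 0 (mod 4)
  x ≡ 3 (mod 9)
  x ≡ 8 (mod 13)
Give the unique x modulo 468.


Moduli 4, 9, 13 are pairwise coprime; by CRT there is a unique solution modulo M = 4 · 9 · 13 = 468.
Solve pairwise, accumulating the modulus:
  Start with x ≡ 0 (mod 4).
  Combine with x ≡ 3 (mod 9): since gcd(4, 9) = 1, we get a unique residue mod 36.
    Write x = 0 + 4·t and substitute into x ≡ 3 (mod 9): 4·t ≡ 3 − 0 = 3 (mod 9).
    The inverse of 4 mod 9 is 7 (since 4·7 = 28 = 3·9 + 1), so t ≡ 7·3 = 21 ≡ 3 (mod 9).
    Then x = 0 + 4·3 = 12, valid modulo lcm(4, 9) = 36: x ≡ 12 (mod 36).
  Combine with x ≡ 8 (mod 13): since gcd(36, 13) = 1, we get a unique residue mod 468.
    Write x = 12 + 36·t and substitute into x ≡ 8 (mod 13): 36·t ≡ 8 − 12 = -4 (mod 13).
    Reduce coefficients mod 13: 10·t ≡ 9 (mod 13).
    The inverse of 10 mod 13 is 4 (since 10·4 = 40 = 3·13 + 1), so t ≡ 4·9 = 36 ≡ 10 (mod 13).
    Then x = 12 + 36·10 = 372, valid modulo lcm(36, 13) = 468: x ≡ 372 (mod 468).
Verify: 372 mod 4 = 0 ✓, 372 mod 9 = 3 ✓, 372 mod 13 = 8 ✓.

x ≡ 372 (mod 468).


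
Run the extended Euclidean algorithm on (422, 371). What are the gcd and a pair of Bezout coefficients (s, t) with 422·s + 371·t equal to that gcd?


Euclidean algorithm on (422, 371) — divide until remainder is 0:
  422 = 1 · 371 + 51
  371 = 7 · 51 + 14
  51 = 3 · 14 + 9
  14 = 1 · 9 + 5
  9 = 1 · 5 + 4
  5 = 1 · 4 + 1
  4 = 4 · 1 + 0
gcd(422, 371) = 1.
Track Bezout coefficients alongside the remainders: start with r₀ = 422 = a·1 + b·0 (s = 1, t = 0) and r₁ = 371 = a·0 + b·1 (s = 0, t = 1); each new remainder r_{k+1} = r_{k-1} − q_k·r_k inherits s_{k+1} = s_{k-1} − q_k·s_k, t_{k+1} = t_{k-1} − q_k·t_k, so r_k = a·s_k + b·t_k at every step:
  q = 1: r = 51, s = 1 − 1·0 = 1, t = 0 − 1·1 = -1  (check: 422·1 + 371·(-1) = 51)
  q = 7: r = 14, s = 0 − 7·1 = -7, t = 1 − 7·(-1) = 8  (check: 422·(-7) + 371·8 = 14)
  q = 3: r = 9, s = 1 − 3·(-7) = 22, t = -1 − 3·8 = -25  (check: 422·22 + 371·(-25) = 9)
  q = 1: r = 5, s = -7 − 1·22 = -29, t = 8 − 1·(-25) = 33  (check: 422·(-29) + 371·33 = 5)
  q = 1: r = 4, s = 22 − 1·(-29) = 51, t = -25 − 1·33 = -58  (check: 422·51 + 371·(-58) = 4)
  q = 1: r = 1, s = -29 − 1·51 = -80, t = 33 − 1·(-58) = 91  (check: 422·(-80) + 371·91 = 1)
The row with r = 1 (the gcd) gives the Bezout coefficients s = -80, t = 91.
Result: 422 · (-80) + 371 · (91) = 1.

gcd(422, 371) = 1; s = -80, t = 91 (check: 422·(-80) + 371·91 = 1).


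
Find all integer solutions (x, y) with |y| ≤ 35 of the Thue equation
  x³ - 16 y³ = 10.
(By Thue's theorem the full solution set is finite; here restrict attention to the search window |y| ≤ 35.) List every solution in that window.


The equation is x³ - 16y³ = 10. For fixed y, x³ = 16·y³ + 10, so a solution requires the RHS to be a perfect cube.
Strategy: iterate y from -35 to 35, compute RHS = 16·y³ + 10, and check whether it is a (positive or negative) perfect cube.
Check small values of y:
  y = 0: RHS = 10 is not a perfect cube.
  y = 1: RHS = 26 is not a perfect cube.
  y = -1: RHS = -6 is not a perfect cube.
  y = 2: RHS = 138 is not a perfect cube.
  y = -2: RHS = -118 is not a perfect cube.
  y = 3: RHS = 442 is not a perfect cube.
  y = -3: RHS = -422 is not a perfect cube.
Continuing the search up to |y| = 35 finds no solutions either.
No (x, y) in the scanned range satisfies the equation.

No integer solutions with |y| ≤ 35.


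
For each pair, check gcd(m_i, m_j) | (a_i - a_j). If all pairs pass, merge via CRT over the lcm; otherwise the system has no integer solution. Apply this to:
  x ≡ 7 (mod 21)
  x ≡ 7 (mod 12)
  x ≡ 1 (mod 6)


Moduli 21, 12, 6 are not pairwise coprime, so CRT works modulo lcm(m_i) when all pairwise compatibility conditions hold.
Pairwise compatibility: gcd(m_i, m_j) must divide a_i - a_j for every pair.
Merge one congruence at a time:
  Start: x ≡ 7 (mod 21).
  Combine with x ≡ 7 (mod 12): gcd(21, 12) = 3; 7 - 7 = 0, which IS divisible by 3, so compatible.
    Write x = 7 + 21·t and substitute into x ≡ 7 (mod 12): 21·t ≡ 7 − 7 = 0 (mod 12).
    Divide the congruence (and modulus) by g = 3: 7·t ≡ 0 (mod 4).
    Reduce coefficients mod 4: 3·t ≡ 0 (mod 4).
    The inverse of 3 mod 4 is 3 (since 3·3 = 9 = 2·4 + 1), so t ≡ 3·0 = 0 ≡ 0 (mod 4).
    Then x = 7 + 21·0 = 7, valid modulo lcm(21, 12) = 84: x ≡ 7 (mod 84).
  Combine with x ≡ 1 (mod 6): gcd(84, 6) = 6; 1 - 7 = -6, which IS divisible by 6, so compatible.
    Write x = 7 + 84·t and substitute into x ≡ 1 (mod 6): 84·t ≡ 1 − 7 = -6 (mod 6).
    Divide the congruence (and modulus) by g = 6: 14·t ≡ -1 (mod 1).
    Modulo 1 every t works; take t = 0.
    Then x = 7 + 84·0 = 7, valid modulo lcm(84, 6) = 84: x ≡ 7 (mod 84).
Verify: 7 mod 21 = 7, 7 mod 12 = 7, 7 mod 6 = 1.

x ≡ 7 (mod 84).


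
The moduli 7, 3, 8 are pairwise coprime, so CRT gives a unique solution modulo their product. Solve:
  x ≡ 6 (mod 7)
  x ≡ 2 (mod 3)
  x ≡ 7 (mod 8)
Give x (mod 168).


Moduli 7, 3, 8 are pairwise coprime; by CRT there is a unique solution modulo M = 7 · 3 · 8 = 168.
Solve pairwise, accumulating the modulus:
  Start with x ≡ 6 (mod 7).
  Combine with x ≡ 2 (mod 3): since gcd(7, 3) = 1, we get a unique residue mod 21.
    Write x = 6 + 7·t and substitute into x ≡ 2 (mod 3): 7·t ≡ 2 − 6 = -4 (mod 3).
    Reduce coefficients mod 3: 1·t ≡ 2 (mod 3).
    So t ≡ 2 (mod 3).
    Then x = 6 + 7·2 = 20, valid modulo lcm(7, 3) = 21: x ≡ 20 (mod 21).
  Combine with x ≡ 7 (mod 8): since gcd(21, 8) = 1, we get a unique residue mod 168.
    Write x = 20 + 21·t and substitute into x ≡ 7 (mod 8): 21·t ≡ 7 − 20 = -13 (mod 8).
    Reduce coefficients mod 8: 5·t ≡ 3 (mod 8).
    The inverse of 5 mod 8 is 5 (since 5·5 = 25 = 3·8 + 1), so t ≡ 5·3 = 15 ≡ 7 (mod 8).
    Then x = 20 + 21·7 = 167, valid modulo lcm(21, 8) = 168: x ≡ 167 (mod 168).
Verify: 167 mod 7 = 6 ✓, 167 mod 3 = 2 ✓, 167 mod 8 = 7 ✓.

x ≡ 167 (mod 168).


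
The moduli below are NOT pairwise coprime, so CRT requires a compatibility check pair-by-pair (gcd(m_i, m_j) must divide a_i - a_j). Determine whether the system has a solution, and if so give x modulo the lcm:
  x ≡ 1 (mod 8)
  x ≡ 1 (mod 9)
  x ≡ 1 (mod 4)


Moduli 8, 9, 4 are not pairwise coprime, so CRT works modulo lcm(m_i) when all pairwise compatibility conditions hold.
Pairwise compatibility: gcd(m_i, m_j) must divide a_i - a_j for every pair.
Merge one congruence at a time:
  Start: x ≡ 1 (mod 8).
  Combine with x ≡ 1 (mod 9): gcd(8, 9) = 1; 1 - 1 = 0, which IS divisible by 1, so compatible.
    Write x = 1 + 8·t and substitute into x ≡ 1 (mod 9): 8·t ≡ 1 − 1 = 0 (mod 9).
    The inverse of 8 mod 9 is 8 (since 8·8 = 64 = 7·9 + 1), so t ≡ 8·0 = 0 ≡ 0 (mod 9).
    Then x = 1 + 8·0 = 1, valid modulo lcm(8, 9) = 72: x ≡ 1 (mod 72).
  Combine with x ≡ 1 (mod 4): gcd(72, 4) = 4; 1 - 1 = 0, which IS divisible by 4, so compatible.
    Write x = 1 + 72·t and substitute into x ≡ 1 (mod 4): 72·t ≡ 1 − 1 = 0 (mod 4).
    Divide the congruence (and modulus) by g = 4: 18·t ≡ 0 (mod 1).
    Modulo 1 every t works; take t = 0.
    Then x = 1 + 72·0 = 1, valid modulo lcm(72, 4) = 72: x ≡ 1 (mod 72).
Verify: 1 mod 8 = 1, 1 mod 9 = 1, 1 mod 4 = 1.

x ≡ 1 (mod 72).


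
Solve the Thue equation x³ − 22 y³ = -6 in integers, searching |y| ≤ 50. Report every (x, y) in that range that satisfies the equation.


The equation is x³ - 22y³ = -6. For fixed y, x³ = 22·y³ − 6, so a solution requires the RHS to be a perfect cube.
Strategy: iterate y from -50 to 50, compute RHS = 22·y³ − 6, and check whether it is a (positive or negative) perfect cube.
Check small values of y:
  y = 0: RHS = -6 is not a perfect cube.
  y = 1: RHS = 16 is not a perfect cube.
  y = -1: RHS = -28 is not a perfect cube.
  y = 2: RHS = 170 is not a perfect cube.
  y = -2: RHS = -182 is not a perfect cube.
  y = 3: RHS = 588 is not a perfect cube.
  y = -3: RHS = -600 is not a perfect cube.
Continuing, at y = 5: RHS = 2744 = (14)³ ⇒ x = 14 works.
Searching the remaining y in |y| ≤ 50 finds no further solutions.
Collected solutions: (14, 5).

Solutions (with |y| ≤ 50): (14, 5).


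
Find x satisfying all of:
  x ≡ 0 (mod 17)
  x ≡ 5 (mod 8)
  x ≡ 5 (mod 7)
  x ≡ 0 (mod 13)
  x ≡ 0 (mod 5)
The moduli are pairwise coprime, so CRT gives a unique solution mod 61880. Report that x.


Product of moduli M = 17 · 8 · 7 · 13 · 5 = 61880.
Merge one congruence at a time:
  Start: x ≡ 0 (mod 17).
  Combine with x ≡ 5 (mod 8); new modulus lcm = 136.
    Write x = 0 + 17·t and substitute into x ≡ 5 (mod 8): 17·t ≡ 5 − 0 = 5 (mod 8).
    Reduce coefficients mod 8: 1·t ≡ 5 (mod 8).
    So t ≡ 5 (mod 8).
    Then x = 0 + 17·5 = 85, valid modulo lcm(17, 8) = 136: x ≡ 85 (mod 136).
  Combine with x ≡ 5 (mod 7); new modulus lcm = 952.
    Write x = 85 + 136·t and substitute into x ≡ 5 (mod 7): 136·t ≡ 5 − 85 = -80 (mod 7).
    Reduce coefficients mod 7: 3·t ≡ 4 (mod 7).
    The inverse of 3 mod 7 is 5 (since 3·5 = 15 = 2·7 + 1), so t ≡ 5·4 = 20 ≡ 6 (mod 7).
    Then x = 85 + 136·6 = 901, valid modulo lcm(136, 7) = 952: x ≡ 901 (mod 952).
  Combine with x ≡ 0 (mod 13); new modulus lcm = 12376.
    Write x = 901 + 952·t and substitute into x ≡ 0 (mod 13): 952·t ≡ 0 − 901 = -901 (mod 13).
    Reduce coefficients mod 13: 3·t ≡ 9 (mod 13).
    The inverse of 3 mod 13 is 9 (since 3·9 = 27 = 2·13 + 1), so t ≡ 9·9 = 81 ≡ 3 (mod 13).
    Then x = 901 + 952·3 = 3757, valid modulo lcm(952, 13) = 12376: x ≡ 3757 (mod 12376).
  Combine with x ≡ 0 (mod 5); new modulus lcm = 61880.
    Write x = 3757 + 12376·t and substitute into x ≡ 0 (mod 5): 12376·t ≡ 0 − 3757 = -3757 (mod 5).
    Reduce coefficients mod 5: 1·t ≡ 3 (mod 5).
    So t ≡ 3 (mod 5).
    Then x = 3757 + 12376·3 = 40885, valid modulo lcm(12376, 5) = 61880: x ≡ 40885 (mod 61880).
Verify against each original: 40885 mod 17 = 0, 40885 mod 8 = 5, 40885 mod 7 = 5, 40885 mod 13 = 0, 40885 mod 5 = 0.

x ≡ 40885 (mod 61880).


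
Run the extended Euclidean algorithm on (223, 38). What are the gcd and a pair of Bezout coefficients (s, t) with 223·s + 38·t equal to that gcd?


Euclidean algorithm on (223, 38) — divide until remainder is 0:
  223 = 5 · 38 + 33
  38 = 1 · 33 + 5
  33 = 6 · 5 + 3
  5 = 1 · 3 + 2
  3 = 1 · 2 + 1
  2 = 2 · 1 + 0
gcd(223, 38) = 1.
Track Bezout coefficients alongside the remainders: start with r₀ = 223 = a·1 + b·0 (s = 1, t = 0) and r₁ = 38 = a·0 + b·1 (s = 0, t = 1); each new remainder r_{k+1} = r_{k-1} − q_k·r_k inherits s_{k+1} = s_{k-1} − q_k·s_k, t_{k+1} = t_{k-1} − q_k·t_k, so r_k = a·s_k + b·t_k at every step:
  q = 5: r = 33, s = 1 − 5·0 = 1, t = 0 − 5·1 = -5  (check: 223·1 + 38·(-5) = 33)
  q = 1: r = 5, s = 0 − 1·1 = -1, t = 1 − 1·(-5) = 6  (check: 223·(-1) + 38·6 = 5)
  q = 6: r = 3, s = 1 − 6·(-1) = 7, t = -5 − 6·6 = -41  (check: 223·7 + 38·(-41) = 3)
  q = 1: r = 2, s = -1 − 1·7 = -8, t = 6 − 1·(-41) = 47  (check: 223·(-8) + 38·47 = 2)
  q = 1: r = 1, s = 7 − 1·(-8) = 15, t = -41 − 1·47 = -88  (check: 223·15 + 38·(-88) = 1)
The row with r = 1 (the gcd) gives the Bezout coefficients s = 15, t = -88.
Result: 223 · (15) + 38 · (-88) = 1.

gcd(223, 38) = 1; s = 15, t = -88 (check: 223·15 + 38·(-88) = 1).


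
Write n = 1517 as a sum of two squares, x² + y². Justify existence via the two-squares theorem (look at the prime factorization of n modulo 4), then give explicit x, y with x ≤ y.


Step 1: Factor n = 1517 = 37 · 41.
Step 2: Check the mod-4 condition on each prime factor: 37 ≡ 1 (mod 4), exponent 1; 41 ≡ 1 (mod 4), exponent 1.
All primes ≡ 3 (mod 4) appear to even exponent (or don't appear), so by the two-squares theorem n IS expressible as a sum of two squares.
Step 3: Build a representation. Here n = 37 · 41 is a product of primes ≡ 1 (mod 4). Each prime p ≡ 1 (mod 4) is itself a sum of two squares; find a² by testing p − a² for a perfect square:
  37: 37 − 1² = 36 = 6² ⇒ 37 = 1² + 6².
  41: 41 − 1² = 40, 41 − 2² = 37, 41 − 3² = 32, 41 − 4² = 25 = 5² ⇒ 41 = 4² + 5².
  Combine using the Brahmagupta–Fibonacci identity (a² + b²)(c² + d²) = (ac − bd)² + (ad + bc)² = (ac + bd)² + (ad − bc)²:
  37 · 41 = 1517: from (1² + 6²)(4² + 5²), take (1·4 − 6·5, 1·5 + 6·4) = (4 − 30, 5 + 24) = (-26, 29); dropping signs (only squares matter) gives (26, 29); check 26² + 29² = 676 + 841 = 1517 ✓.
Step 4: Order so x ≤ y and verify: 26² + 29² = 676 + 841 = 1517 = n. ✓

n = 1517 = 26² + 29² (one valid representation with x ≤ y).


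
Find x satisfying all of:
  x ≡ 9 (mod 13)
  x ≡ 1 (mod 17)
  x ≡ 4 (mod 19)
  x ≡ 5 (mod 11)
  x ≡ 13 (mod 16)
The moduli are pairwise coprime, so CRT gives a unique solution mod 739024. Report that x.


Product of moduli M = 13 · 17 · 19 · 11 · 16 = 739024.
Merge one congruence at a time:
  Start: x ≡ 9 (mod 13).
  Combine with x ≡ 1 (mod 17); new modulus lcm = 221.
    Write x = 9 + 13·t and substitute into x ≡ 1 (mod 17): 13·t ≡ 1 − 9 = -8 (mod 17).
    Reduce coefficients mod 17: 13·t ≡ 9 (mod 17).
    The inverse of 13 mod 17 is 4 (since 13·4 = 52 = 3·17 + 1), so t ≡ 4·9 = 36 ≡ 2 (mod 17).
    Then x = 9 + 13·2 = 35, valid modulo lcm(13, 17) = 221: x ≡ 35 (mod 221).
  Combine with x ≡ 4 (mod 19); new modulus lcm = 4199.
    Write x = 35 + 221·t and substitute into x ≡ 4 (mod 19): 221·t ≡ 4 − 35 = -31 (mod 19).
    Reduce coefficients mod 19: 12·t ≡ 7 (mod 19).
    The inverse of 12 mod 19 is 8 (since 12·8 = 96 = 5·19 + 1), so t ≡ 8·7 = 56 ≡ 18 (mod 19).
    Then x = 35 + 221·18 = 4013, valid modulo lcm(221, 19) = 4199: x ≡ 4013 (mod 4199).
  Combine with x ≡ 5 (mod 11); new modulus lcm = 46189.
    Write x = 4013 + 4199·t and substitute into x ≡ 5 (mod 11): 4199·t ≡ 5 − 4013 = -4008 (mod 11).
    Reduce coefficients mod 11: 8·t ≡ 7 (mod 11).
    The inverse of 8 mod 11 is 7 (since 8·7 = 56 = 5·11 + 1), so t ≡ 7·7 = 49 ≡ 5 (mod 11).
    Then x = 4013 + 4199·5 = 25008, valid modulo lcm(4199, 11) = 46189: x ≡ 25008 (mod 46189).
  Combine with x ≡ 13 (mod 16); new modulus lcm = 739024.
    Write x = 25008 + 46189·t and substitute into x ≡ 13 (mod 16): 46189·t ≡ 13 − 25008 = -24995 (mod 16).
    Reduce coefficients mod 16: 13·t ≡ 13 (mod 16).
    The inverse of 13 mod 16 is 5 (since 13·5 = 65 = 4·16 + 1), so t ≡ 5·13 = 65 ≡ 1 (mod 16).
    Then x = 25008 + 46189·1 = 71197, valid modulo lcm(46189, 16) = 739024: x ≡ 71197 (mod 739024).
Verify against each original: 71197 mod 13 = 9, 71197 mod 17 = 1, 71197 mod 19 = 4, 71197 mod 11 = 5, 71197 mod 16 = 13.

x ≡ 71197 (mod 739024).


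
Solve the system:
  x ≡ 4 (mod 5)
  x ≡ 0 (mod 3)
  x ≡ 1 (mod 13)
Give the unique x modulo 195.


Moduli 5, 3, 13 are pairwise coprime; by CRT there is a unique solution modulo M = 5 · 3 · 13 = 195.
Solve pairwise, accumulating the modulus:
  Start with x ≡ 4 (mod 5).
  Combine with x ≡ 0 (mod 3): since gcd(5, 3) = 1, we get a unique residue mod 15.
    Write x = 4 + 5·t and substitute into x ≡ 0 (mod 3): 5·t ≡ 0 − 4 = -4 (mod 3).
    Reduce coefficients mod 3: 2·t ≡ 2 (mod 3).
    The inverse of 2 mod 3 is 2 (since 2·2 = 4 = 1·3 + 1), so t ≡ 2·2 = 4 ≡ 1 (mod 3).
    Then x = 4 + 5·1 = 9, valid modulo lcm(5, 3) = 15: x ≡ 9 (mod 15).
  Combine with x ≡ 1 (mod 13): since gcd(15, 13) = 1, we get a unique residue mod 195.
    Write x = 9 + 15·t and substitute into x ≡ 1 (mod 13): 15·t ≡ 1 − 9 = -8 (mod 13).
    Reduce coefficients mod 13: 2·t ≡ 5 (mod 13).
    The inverse of 2 mod 13 is 7 (since 2·7 = 14 = 1·13 + 1), so t ≡ 7·5 = 35 ≡ 9 (mod 13).
    Then x = 9 + 15·9 = 144, valid modulo lcm(15, 13) = 195: x ≡ 144 (mod 195).
Verify: 144 mod 5 = 4 ✓, 144 mod 3 = 0 ✓, 144 mod 13 = 1 ✓.

x ≡ 144 (mod 195).


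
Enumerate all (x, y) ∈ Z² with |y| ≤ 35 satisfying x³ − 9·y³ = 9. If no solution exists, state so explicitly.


The equation is x³ - 9y³ = 9. For fixed y, x³ = 9·y³ + 9, so a solution requires the RHS to be a perfect cube.
Strategy: iterate y from -35 to 35, compute RHS = 9·y³ + 9, and check whether it is a (positive or negative) perfect cube.
Check small values of y:
  y = 0: RHS = 9 is not a perfect cube.
  y = 1: RHS = 18 is not a perfect cube.
  y = -1: RHS = 0 = (0)³ ⇒ x = 0 works.
  y = 2: RHS = 81 is not a perfect cube.
  y = -2: RHS = -63 is not a perfect cube.
  y = 3: RHS = 252 is not a perfect cube.
  y = -3: RHS = -234 is not a perfect cube.
Continuing the search up to |y| = 35 finds no further solutions beyond those listed.
Collected solutions: (0, -1).

Solutions (with |y| ≤ 35): (0, -1).


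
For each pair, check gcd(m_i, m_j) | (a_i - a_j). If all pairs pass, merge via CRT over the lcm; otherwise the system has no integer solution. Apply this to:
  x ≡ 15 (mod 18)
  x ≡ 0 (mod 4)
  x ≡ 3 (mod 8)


Moduli 18, 4, 8 are not pairwise coprime, so CRT works modulo lcm(m_i) when all pairwise compatibility conditions hold.
Pairwise compatibility: gcd(m_i, m_j) must divide a_i - a_j for every pair.
Merge one congruence at a time:
  Start: x ≡ 15 (mod 18).
  Combine with x ≡ 0 (mod 4): gcd(18, 4) = 2, and 0 - 15 = -15 is NOT divisible by 2.
    ⇒ system is inconsistent (no integer solution).

No solution (the system is inconsistent).


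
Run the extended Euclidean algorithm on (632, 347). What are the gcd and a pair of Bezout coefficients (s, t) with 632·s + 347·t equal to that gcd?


Euclidean algorithm on (632, 347) — divide until remainder is 0:
  632 = 1 · 347 + 285
  347 = 1 · 285 + 62
  285 = 4 · 62 + 37
  62 = 1 · 37 + 25
  37 = 1 · 25 + 12
  25 = 2 · 12 + 1
  12 = 12 · 1 + 0
gcd(632, 347) = 1.
Track Bezout coefficients alongside the remainders: start with r₀ = 632 = a·1 + b·0 (s = 1, t = 0) and r₁ = 347 = a·0 + b·1 (s = 0, t = 1); each new remainder r_{k+1} = r_{k-1} − q_k·r_k inherits s_{k+1} = s_{k-1} − q_k·s_k, t_{k+1} = t_{k-1} − q_k·t_k, so r_k = a·s_k + b·t_k at every step:
  q = 1: r = 285, s = 1 − 1·0 = 1, t = 0 − 1·1 = -1  (check: 632·1 + 347·(-1) = 285)
  q = 1: r = 62, s = 0 − 1·1 = -1, t = 1 − 1·(-1) = 2  (check: 632·(-1) + 347·2 = 62)
  q = 4: r = 37, s = 1 − 4·(-1) = 5, t = -1 − 4·2 = -9  (check: 632·5 + 347·(-9) = 37)
  q = 1: r = 25, s = -1 − 1·5 = -6, t = 2 − 1·(-9) = 11  (check: 632·(-6) + 347·11 = 25)
  q = 1: r = 12, s = 5 − 1·(-6) = 11, t = -9 − 1·11 = -20  (check: 632·11 + 347·(-20) = 12)
  q = 2: r = 1, s = -6 − 2·11 = -28, t = 11 − 2·(-20) = 51  (check: 632·(-28) + 347·51 = 1)
The row with r = 1 (the gcd) gives the Bezout coefficients s = -28, t = 51.
Result: 632 · (-28) + 347 · (51) = 1.

gcd(632, 347) = 1; s = -28, t = 51 (check: 632·(-28) + 347·51 = 1).


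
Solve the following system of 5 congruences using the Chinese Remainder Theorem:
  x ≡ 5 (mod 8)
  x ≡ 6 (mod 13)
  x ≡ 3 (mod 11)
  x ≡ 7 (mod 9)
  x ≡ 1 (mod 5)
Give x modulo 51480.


Product of moduli M = 8 · 13 · 11 · 9 · 5 = 51480.
Merge one congruence at a time:
  Start: x ≡ 5 (mod 8).
  Combine with x ≡ 6 (mod 13); new modulus lcm = 104.
    Write x = 5 + 8·t and substitute into x ≡ 6 (mod 13): 8·t ≡ 6 − 5 = 1 (mod 13).
    The inverse of 8 mod 13 is 5 (since 8·5 = 40 = 3·13 + 1), so t ≡ 5·1 = 5 ≡ 5 (mod 13).
    Then x = 5 + 8·5 = 45, valid modulo lcm(8, 13) = 104: x ≡ 45 (mod 104).
  Combine with x ≡ 3 (mod 11); new modulus lcm = 1144.
    Write x = 45 + 104·t and substitute into x ≡ 3 (mod 11): 104·t ≡ 3 − 45 = -42 (mod 11).
    Reduce coefficients mod 11: 5·t ≡ 2 (mod 11).
    The inverse of 5 mod 11 is 9 (since 5·9 = 45 = 4·11 + 1), so t ≡ 9·2 = 18 ≡ 7 (mod 11).
    Then x = 45 + 104·7 = 773, valid modulo lcm(104, 11) = 1144: x ≡ 773 (mod 1144).
  Combine with x ≡ 7 (mod 9); new modulus lcm = 10296.
    Write x = 773 + 1144·t and substitute into x ≡ 7 (mod 9): 1144·t ≡ 7 − 773 = -766 (mod 9).
    Reduce coefficients mod 9: 1·t ≡ 8 (mod 9).
    So t ≡ 8 (mod 9).
    Then x = 773 + 1144·8 = 9925, valid modulo lcm(1144, 9) = 10296: x ≡ 9925 (mod 10296).
  Combine with x ≡ 1 (mod 5); new modulus lcm = 51480.
    Write x = 9925 + 10296·t and substitute into x ≡ 1 (mod 5): 10296·t ≡ 1 − 9925 = -9924 (mod 5).
    Reduce coefficients mod 5: 1·t ≡ 1 (mod 5).
    So t ≡ 1 (mod 5).
    Then x = 9925 + 10296·1 = 20221, valid modulo lcm(10296, 5) = 51480: x ≡ 20221 (mod 51480).
Verify against each original: 20221 mod 8 = 5, 20221 mod 13 = 6, 20221 mod 11 = 3, 20221 mod 9 = 7, 20221 mod 5 = 1.

x ≡ 20221 (mod 51480).


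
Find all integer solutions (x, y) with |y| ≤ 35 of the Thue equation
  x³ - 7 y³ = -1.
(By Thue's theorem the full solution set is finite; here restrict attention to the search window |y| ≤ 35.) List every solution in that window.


The equation is x³ - 7y³ = -1. For fixed y, x³ = 7·y³ − 1, so a solution requires the RHS to be a perfect cube.
Strategy: iterate y from -35 to 35, compute RHS = 7·y³ − 1, and check whether it is a (positive or negative) perfect cube.
Check small values of y:
  y = 0: RHS = -1 = (-1)³ ⇒ x = -1 works.
  y = 1: RHS = 6 is not a perfect cube.
  y = -1: RHS = -8 = (-2)³ ⇒ x = -2 works.
  y = 2: RHS = 55 is not a perfect cube.
  y = -2: RHS = -57 is not a perfect cube.
  y = 3: RHS = 188 is not a perfect cube.
  y = -3: RHS = -190 is not a perfect cube.
Continuing the search up to |y| = 35 finds no further solutions beyond those listed.
Collected solutions: (-1, 0), (-2, -1).

Solutions (with |y| ≤ 35): (-1, 0), (-2, -1).


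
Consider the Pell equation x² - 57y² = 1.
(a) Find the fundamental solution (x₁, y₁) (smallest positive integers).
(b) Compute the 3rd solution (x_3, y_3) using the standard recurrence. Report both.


Step 1: Find the fundamental solution (x₁, y₁) of x² - 57y² = 1.
  Expand √57 as a continued fraction. a₀ = ⌊√57⌋ = 7; iterate m_{k+1} = d_k·a_k − m_k, d_{k+1} = (57 − m_{k+1}²)/d_k, a_{k+1} = ⌊(a₀ + m_{k+1})/d_{k+1}⌋ (starting m₀ = 0, d₀ = 1), with convergents p_k = a_k·p_{k-1} + p_{k-2}, q_k = a_k·q_{k-1} + q_{k-2} (p₋₁ = 1, q₋₁ = 0):
  k = 0: a₀ = 7; p₀/q₀ = 7/1; p₀² − 57·q₀² = 49 − 57 = -8.
  k = 1: m = 7, d = 8, a = ⌊(7 + 7)/8⌋ = 1; p/q = (1·7 + 1)/(1·1 + 0) = 8/1; p² − 57·q² = 64 − 57 = 7.
  k = 2: m = 1, d = 7, a = ⌊(7 + 1)/7⌋ = 1; p/q = (1·8 + 7)/(1·1 + 1) = 15/2; p² − 57·q² = 225 − 228 = -3.
  k = 3: m = 6, d = 3, a = ⌊(7 + 6)/3⌋ = 4; p/q = (4·15 + 8)/(4·2 + 1) = 68/9; p² − 57·q² = 4624 − 4617 = 7.
  k = 4: m = 6, d = 7, a = ⌊(7 + 6)/7⌋ = 1; p/q = (1·68 + 15)/(1·9 + 2) = 83/11; p² − 57·q² = 6889 − 6897 = -8.
  k = 5: m = 1, d = 8, a = ⌊(7 + 1)/8⌋ = 1; p/q = (1·83 + 68)/(1·11 + 9) = 151/20; p² − 57·q² = 22801 − 22800 = 1.
  The first convergent with p² − 57·q² = 1 gives the fundamental solution (x₁, y₁) = (151, 20).
Step 2: Apply the recurrence (x_{n+1}, y_{n+1}) = (x₁x_n + 57y₁y_n, x₁y_n + y₁x_n) repeatedly.
  From (x_1, y_1) = (151, 20): x_2 = 151·151 + 57·20·20 = 45601; y_2 = 151·20 + 20·151 = 6040.
  From (x_2, y_2) = (45601, 6040): x_3 = 151·45601 + 57·20·6040 = 13771351; y_3 = 151·6040 + 20·45601 = 1824060.
Step 3: Verify x_3² - 57·y_3² = 189650108365201 - 189650108365200 = 1 (should be 1). ✓

(x_1, y_1) = (151, 20); (x_3, y_3) = (13771351, 1824060).


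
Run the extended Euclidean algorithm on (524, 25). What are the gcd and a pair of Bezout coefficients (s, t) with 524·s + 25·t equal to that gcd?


Euclidean algorithm on (524, 25) — divide until remainder is 0:
  524 = 20 · 25 + 24
  25 = 1 · 24 + 1
  24 = 24 · 1 + 0
gcd(524, 25) = 1.
Track Bezout coefficients alongside the remainders: start with r₀ = 524 = a·1 + b·0 (s = 1, t = 0) and r₁ = 25 = a·0 + b·1 (s = 0, t = 1); each new remainder r_{k+1} = r_{k-1} − q_k·r_k inherits s_{k+1} = s_{k-1} − q_k·s_k, t_{k+1} = t_{k-1} − q_k·t_k, so r_k = a·s_k + b·t_k at every step:
  q = 20: r = 24, s = 1 − 20·0 = 1, t = 0 − 20·1 = -20  (check: 524·1 + 25·(-20) = 24)
  q = 1: r = 1, s = 0 − 1·1 = -1, t = 1 − 1·(-20) = 21  (check: 524·(-1) + 25·21 = 1)
The row with r = 1 (the gcd) gives the Bezout coefficients s = -1, t = 21.
Result: 524 · (-1) + 25 · (21) = 1.

gcd(524, 25) = 1; s = -1, t = 21 (check: 524·(-1) + 25·21 = 1).


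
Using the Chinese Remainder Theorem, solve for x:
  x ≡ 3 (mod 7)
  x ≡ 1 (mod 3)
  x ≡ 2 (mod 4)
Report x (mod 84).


Moduli 7, 3, 4 are pairwise coprime; by CRT there is a unique solution modulo M = 7 · 3 · 4 = 84.
Solve pairwise, accumulating the modulus:
  Start with x ≡ 3 (mod 7).
  Combine with x ≡ 1 (mod 3): since gcd(7, 3) = 1, we get a unique residue mod 21.
    Write x = 3 + 7·t and substitute into x ≡ 1 (mod 3): 7·t ≡ 1 − 3 = -2 (mod 3).
    Reduce coefficients mod 3: 1·t ≡ 1 (mod 3).
    So t ≡ 1 (mod 3).
    Then x = 3 + 7·1 = 10, valid modulo lcm(7, 3) = 21: x ≡ 10 (mod 21).
  Combine with x ≡ 2 (mod 4): since gcd(21, 4) = 1, we get a unique residue mod 84.
    Write x = 10 + 21·t and substitute into x ≡ 2 (mod 4): 21·t ≡ 2 − 10 = -8 (mod 4).
    Reduce coefficients mod 4: 1·t ≡ 0 (mod 4).
    So t ≡ 0 (mod 4).
    Then x = 10 + 21·0 = 10, valid modulo lcm(21, 4) = 84: x ≡ 10 (mod 84).
Verify: 10 mod 7 = 3 ✓, 10 mod 3 = 1 ✓, 10 mod 4 = 2 ✓.

x ≡ 10 (mod 84).


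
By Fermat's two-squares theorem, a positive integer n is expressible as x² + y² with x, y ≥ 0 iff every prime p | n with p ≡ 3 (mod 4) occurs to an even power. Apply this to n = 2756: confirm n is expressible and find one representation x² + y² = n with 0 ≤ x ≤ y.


Step 1: Factor n = 2756 = 2^2 · 13 · 53.
Step 2: Check the mod-4 condition on each prime factor: 2 = 2 (special); 13 ≡ 1 (mod 4), exponent 1; 53 ≡ 1 (mod 4), exponent 1.
All primes ≡ 3 (mod 4) appear to even exponent (or don't appear), so by the two-squares theorem n IS expressible as a sum of two squares.
Step 3: Build a representation. Group n = k² · m with k = 2 and m = 13 · 53 = 689 (a product of primes ≡ 1 (mod 4)); a representation of m scales to one of n via (k·x)² + (k·y)² = k²(x² + y²). Each prime p ≡ 1 (mod 4) is itself a sum of two squares; find a² by testing p − a² for a perfect square:
  13: 13 − 1² = 12, 13 − 2² = 9 = 3² ⇒ 13 = 2² + 3².
  53: 53 − 1² = 52, 53 − 2² = 49 = 7² ⇒ 53 = 2² + 7².
  Combine using the Brahmagupta–Fibonacci identity (a² + b²)(c² + d²) = (ac − bd)² + (ad + bc)² = (ac + bd)² + (ad − bc)²:
  13 · 53 = 689: from (2² + 3²)(2² + 7²), take (2·2 − 3·7, 2·7 + 3·2) = (4 − 21, 14 + 6) = (-17, 20); dropping signs (only squares matter) gives (17, 20); check 17² + 20² = 289 + 400 = 689 ✓.
  Scale by k = 2: (2·17, 2·20) = (34, 40).
Step 4: Order so x ≤ y and verify: 34² + 40² = 1156 + 1600 = 2756 = n. ✓

n = 2756 = 34² + 40² (one valid representation with x ≤ y).


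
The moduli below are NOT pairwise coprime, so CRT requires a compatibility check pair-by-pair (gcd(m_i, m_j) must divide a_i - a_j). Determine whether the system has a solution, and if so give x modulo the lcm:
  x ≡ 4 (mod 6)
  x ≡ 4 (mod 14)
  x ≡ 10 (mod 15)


Moduli 6, 14, 15 are not pairwise coprime, so CRT works modulo lcm(m_i) when all pairwise compatibility conditions hold.
Pairwise compatibility: gcd(m_i, m_j) must divide a_i - a_j for every pair.
Merge one congruence at a time:
  Start: x ≡ 4 (mod 6).
  Combine with x ≡ 4 (mod 14): gcd(6, 14) = 2; 4 - 4 = 0, which IS divisible by 2, so compatible.
    Write x = 4 + 6·t and substitute into x ≡ 4 (mod 14): 6·t ≡ 4 − 4 = 0 (mod 14).
    Divide the congruence (and modulus) by g = 2: 3·t ≡ 0 (mod 7).
    The inverse of 3 mod 7 is 5 (since 3·5 = 15 = 2·7 + 1), so t ≡ 5·0 = 0 ≡ 0 (mod 7).
    Then x = 4 + 6·0 = 4, valid modulo lcm(6, 14) = 42: x ≡ 4 (mod 42).
  Combine with x ≡ 10 (mod 15): gcd(42, 15) = 3; 10 - 4 = 6, which IS divisible by 3, so compatible.
    Write x = 4 + 42·t and substitute into x ≡ 10 (mod 15): 42·t ≡ 10 − 4 = 6 (mod 15).
    Divide the congruence (and modulus) by g = 3: 14·t ≡ 2 (mod 5).
    Reduce coefficients mod 5: 4·t ≡ 2 (mod 5).
    The inverse of 4 mod 5 is 4 (since 4·4 = 16 = 3·5 + 1), so t ≡ 4·2 = 8 ≡ 3 (mod 5).
    Then x = 4 + 42·3 = 130, valid modulo lcm(42, 15) = 210: x ≡ 130 (mod 210).
Verify: 130 mod 6 = 4, 130 mod 14 = 4, 130 mod 15 = 10.

x ≡ 130 (mod 210).


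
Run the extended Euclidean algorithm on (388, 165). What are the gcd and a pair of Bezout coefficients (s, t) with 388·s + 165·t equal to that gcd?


Euclidean algorithm on (388, 165) — divide until remainder is 0:
  388 = 2 · 165 + 58
  165 = 2 · 58 + 49
  58 = 1 · 49 + 9
  49 = 5 · 9 + 4
  9 = 2 · 4 + 1
  4 = 4 · 1 + 0
gcd(388, 165) = 1.
Track Bezout coefficients alongside the remainders: start with r₀ = 388 = a·1 + b·0 (s = 1, t = 0) and r₁ = 165 = a·0 + b·1 (s = 0, t = 1); each new remainder r_{k+1} = r_{k-1} − q_k·r_k inherits s_{k+1} = s_{k-1} − q_k·s_k, t_{k+1} = t_{k-1} − q_k·t_k, so r_k = a·s_k + b·t_k at every step:
  q = 2: r = 58, s = 1 − 2·0 = 1, t = 0 − 2·1 = -2  (check: 388·1 + 165·(-2) = 58)
  q = 2: r = 49, s = 0 − 2·1 = -2, t = 1 − 2·(-2) = 5  (check: 388·(-2) + 165·5 = 49)
  q = 1: r = 9, s = 1 − 1·(-2) = 3, t = -2 − 1·5 = -7  (check: 388·3 + 165·(-7) = 9)
  q = 5: r = 4, s = -2 − 5·3 = -17, t = 5 − 5·(-7) = 40  (check: 388·(-17) + 165·40 = 4)
  q = 2: r = 1, s = 3 − 2·(-17) = 37, t = -7 − 2·40 = -87  (check: 388·37 + 165·(-87) = 1)
The row with r = 1 (the gcd) gives the Bezout coefficients s = 37, t = -87.
Result: 388 · (37) + 165 · (-87) = 1.

gcd(388, 165) = 1; s = 37, t = -87 (check: 388·37 + 165·(-87) = 1).


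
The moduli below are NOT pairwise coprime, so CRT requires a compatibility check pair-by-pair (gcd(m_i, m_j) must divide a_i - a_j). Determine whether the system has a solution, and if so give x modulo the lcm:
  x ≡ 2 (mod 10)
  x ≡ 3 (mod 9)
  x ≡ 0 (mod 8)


Moduli 10, 9, 8 are not pairwise coprime, so CRT works modulo lcm(m_i) when all pairwise compatibility conditions hold.
Pairwise compatibility: gcd(m_i, m_j) must divide a_i - a_j for every pair.
Merge one congruence at a time:
  Start: x ≡ 2 (mod 10).
  Combine with x ≡ 3 (mod 9): gcd(10, 9) = 1; 3 - 2 = 1, which IS divisible by 1, so compatible.
    Write x = 2 + 10·t and substitute into x ≡ 3 (mod 9): 10·t ≡ 3 − 2 = 1 (mod 9).
    Reduce coefficients mod 9: 1·t ≡ 1 (mod 9).
    So t ≡ 1 (mod 9).
    Then x = 2 + 10·1 = 12, valid modulo lcm(10, 9) = 90: x ≡ 12 (mod 90).
  Combine with x ≡ 0 (mod 8): gcd(90, 8) = 2; 0 - 12 = -12, which IS divisible by 2, so compatible.
    Write x = 12 + 90·t and substitute into x ≡ 0 (mod 8): 90·t ≡ 0 − 12 = -12 (mod 8).
    Divide the congruence (and modulus) by g = 2: 45·t ≡ -6 (mod 4).
    Reduce coefficients mod 4: 1·t ≡ 2 (mod 4).
    So t ≡ 2 (mod 4).
    Then x = 12 + 90·2 = 192, valid modulo lcm(90, 8) = 360: x ≡ 192 (mod 360).
Verify: 192 mod 10 = 2, 192 mod 9 = 3, 192 mod 8 = 0.

x ≡ 192 (mod 360).
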